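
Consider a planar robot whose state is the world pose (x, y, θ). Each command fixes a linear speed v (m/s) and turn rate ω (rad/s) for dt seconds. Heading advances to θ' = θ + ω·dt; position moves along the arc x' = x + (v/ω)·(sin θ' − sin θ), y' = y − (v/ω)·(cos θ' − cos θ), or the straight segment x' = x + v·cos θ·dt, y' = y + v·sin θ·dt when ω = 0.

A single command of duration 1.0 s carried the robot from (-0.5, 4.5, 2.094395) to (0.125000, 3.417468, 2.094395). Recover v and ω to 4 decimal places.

v = -1.2500, ω = 0.0000

Δθ = 2.094395 − 2.094395 = 0.000000
ω = Δθ/dt = 0.000000/1.0 = 0.0000
ω = 0 → v = (Δx·cos θ + Δy·sin θ)/dt = -1.2500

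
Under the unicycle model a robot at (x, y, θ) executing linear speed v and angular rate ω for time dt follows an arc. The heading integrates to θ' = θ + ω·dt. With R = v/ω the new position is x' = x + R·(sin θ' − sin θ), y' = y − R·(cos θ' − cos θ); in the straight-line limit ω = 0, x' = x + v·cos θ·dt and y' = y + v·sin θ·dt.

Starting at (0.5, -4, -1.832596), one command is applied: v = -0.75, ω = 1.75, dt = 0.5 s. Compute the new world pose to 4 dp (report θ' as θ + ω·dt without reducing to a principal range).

θ' = -1.8326 + 1.75·0.5 = -0.9576
R = v/ω = -0.75/1.75 = -0.4286
x' = 0.5 + -0.4286·(sin -0.9576 − sin -1.8326) = 0.4365
y' = -4 − -0.4286·(cos -0.9576 − cos -1.8326) = -3.6424

(0.4365, -3.6424, -0.9576)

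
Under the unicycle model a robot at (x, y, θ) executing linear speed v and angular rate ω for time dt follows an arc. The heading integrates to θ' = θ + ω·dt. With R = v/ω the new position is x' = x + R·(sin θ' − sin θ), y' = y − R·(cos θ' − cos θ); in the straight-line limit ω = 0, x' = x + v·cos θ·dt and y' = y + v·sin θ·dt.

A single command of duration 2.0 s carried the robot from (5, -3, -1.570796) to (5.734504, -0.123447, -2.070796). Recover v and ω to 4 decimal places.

Δθ = -2.070796 − -1.570796 = -0.500000
ω = Δθ/dt = -0.500000/2.0 = -0.2500
R = −Δy/(cos θ' − cos θ) = 6.0000
v = R·ω = 6.0000·-0.2500 = -1.5000

v = -1.5000, ω = -0.2500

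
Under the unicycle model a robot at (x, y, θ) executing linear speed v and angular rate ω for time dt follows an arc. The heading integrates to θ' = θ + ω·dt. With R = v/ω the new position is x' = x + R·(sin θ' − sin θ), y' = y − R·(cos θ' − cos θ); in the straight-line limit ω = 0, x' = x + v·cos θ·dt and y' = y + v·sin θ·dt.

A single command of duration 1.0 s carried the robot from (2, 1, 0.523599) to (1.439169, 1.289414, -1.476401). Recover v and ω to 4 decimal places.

Δθ = -1.476401 − 0.523599 = -2.000000
ω = Δθ/dt = -2.000000/1.0 = -2.0000
R = Δx/(sin θ' − sin θ) = 0.3750
v = R·ω = 0.3750·-2.0000 = -0.7500

v = -0.7500, ω = -2.0000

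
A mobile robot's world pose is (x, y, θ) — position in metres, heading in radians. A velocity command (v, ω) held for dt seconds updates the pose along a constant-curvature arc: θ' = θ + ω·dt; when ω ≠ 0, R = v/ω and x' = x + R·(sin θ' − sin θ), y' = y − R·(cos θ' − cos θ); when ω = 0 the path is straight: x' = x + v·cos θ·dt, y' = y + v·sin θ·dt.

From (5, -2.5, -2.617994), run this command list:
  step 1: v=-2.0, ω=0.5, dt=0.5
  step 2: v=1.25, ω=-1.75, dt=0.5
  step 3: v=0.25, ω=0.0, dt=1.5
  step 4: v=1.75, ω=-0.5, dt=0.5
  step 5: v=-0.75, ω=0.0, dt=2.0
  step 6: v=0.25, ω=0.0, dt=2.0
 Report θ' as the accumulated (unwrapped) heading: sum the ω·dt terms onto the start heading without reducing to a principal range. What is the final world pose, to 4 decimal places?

step 1: θ'=-2.3680 (R=-4.0000) → pose (5.7949, -1.8975, -2.3680)
step 2: θ'=-3.2430 (R=-0.7143) → pose (5.2235, -2.0971, -3.2430)
step 3: θ'=-3.2430 (straight) → pose (4.8504, -2.0592, -3.2430)
step 4: θ'=-3.4930 (R=-3.5000) → pose (3.9999, -1.8633, -3.4930)
step 5: θ'=-3.4930 (straight) → pose (5.4083, -2.3796, -3.4930)
step 6: θ'=-3.4930 (straight) → pose (4.9388, -2.2075, -3.4930)

(4.9388, -2.2075, -3.4930)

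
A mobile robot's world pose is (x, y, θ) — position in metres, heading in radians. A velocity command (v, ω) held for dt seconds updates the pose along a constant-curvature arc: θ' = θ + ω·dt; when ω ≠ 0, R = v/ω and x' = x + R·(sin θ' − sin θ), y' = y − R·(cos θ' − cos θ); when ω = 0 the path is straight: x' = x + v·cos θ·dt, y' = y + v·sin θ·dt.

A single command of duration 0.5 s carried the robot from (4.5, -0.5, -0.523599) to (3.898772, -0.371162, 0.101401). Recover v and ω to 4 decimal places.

v = -1.2500, ω = 1.2500

Δθ = 0.101401 − -0.523599 = 0.625000
ω = Δθ/dt = 0.625000/0.5 = 1.2500
R = Δx/(sin θ' − sin θ) = -1.0000
v = R·ω = -1.0000·1.2500 = -1.2500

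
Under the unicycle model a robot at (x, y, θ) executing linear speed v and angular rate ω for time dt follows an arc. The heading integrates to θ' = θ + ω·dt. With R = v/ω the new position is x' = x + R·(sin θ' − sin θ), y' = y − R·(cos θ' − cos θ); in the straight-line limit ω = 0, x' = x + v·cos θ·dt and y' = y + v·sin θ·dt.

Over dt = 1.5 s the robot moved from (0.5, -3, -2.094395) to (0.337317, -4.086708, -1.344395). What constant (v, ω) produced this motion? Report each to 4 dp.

v = 0.7500, ω = 0.5000

Δθ = -1.344395 − -2.094395 = 0.750000
ω = Δθ/dt = 0.750000/1.5 = 0.5000
R = −Δy/(cos θ' − cos θ) = 1.5000
v = R·ω = 1.5000·0.5000 = 0.7500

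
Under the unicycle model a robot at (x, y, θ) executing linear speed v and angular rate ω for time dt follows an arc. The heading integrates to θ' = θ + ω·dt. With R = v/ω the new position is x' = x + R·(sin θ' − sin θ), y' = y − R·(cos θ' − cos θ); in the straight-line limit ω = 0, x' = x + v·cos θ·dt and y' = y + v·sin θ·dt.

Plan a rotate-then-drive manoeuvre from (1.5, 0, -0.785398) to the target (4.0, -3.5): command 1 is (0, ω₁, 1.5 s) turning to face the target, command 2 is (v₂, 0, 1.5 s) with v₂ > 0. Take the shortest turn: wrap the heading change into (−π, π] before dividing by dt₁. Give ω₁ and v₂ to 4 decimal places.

heading to target = atan2(-3.5−0, 4−1.5) = -0.9505
Δθ = wrap(-0.9505 − -0.7854) = -0.1651; ω₁ = Δθ/dt₁ = -0.1101
distance = √((4−1.5)² + (-3.5−0)²) = 4.3012; v₂ = distance/dt₂ = 2.8674

ω₁ = -0.1101, v₂ = 2.8674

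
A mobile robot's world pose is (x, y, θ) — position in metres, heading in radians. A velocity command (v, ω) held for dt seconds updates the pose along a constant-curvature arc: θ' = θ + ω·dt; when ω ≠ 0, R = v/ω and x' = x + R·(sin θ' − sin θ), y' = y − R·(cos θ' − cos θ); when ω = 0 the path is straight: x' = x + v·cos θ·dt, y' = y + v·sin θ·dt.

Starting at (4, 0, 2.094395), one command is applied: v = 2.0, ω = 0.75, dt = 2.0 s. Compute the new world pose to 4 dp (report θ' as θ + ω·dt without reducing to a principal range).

(0.5240, 1.0646, 3.5944)

θ' = 2.0944 + 0.75·2.0 = 3.5944
R = v/ω = 2.0/0.75 = 2.6667
x' = 4 + 2.6667·(sin 3.5944 − sin 2.0944) = 0.5240
y' = 0 − 2.6667·(cos 3.5944 − cos 2.0944) = 1.0646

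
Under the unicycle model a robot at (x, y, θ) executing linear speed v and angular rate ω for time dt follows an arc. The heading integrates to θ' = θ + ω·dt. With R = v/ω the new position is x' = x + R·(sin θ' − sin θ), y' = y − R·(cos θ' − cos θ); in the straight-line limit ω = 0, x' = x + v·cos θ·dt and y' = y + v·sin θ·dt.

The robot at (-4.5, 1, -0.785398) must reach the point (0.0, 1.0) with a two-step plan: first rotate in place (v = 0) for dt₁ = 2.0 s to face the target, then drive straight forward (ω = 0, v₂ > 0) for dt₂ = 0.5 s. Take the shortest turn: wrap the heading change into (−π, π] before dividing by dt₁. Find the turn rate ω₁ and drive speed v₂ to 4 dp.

heading to target = atan2(1−1, 0−-4.5) = 0.0000
Δθ = wrap(0.0000 − -0.7854) = 0.7854; ω₁ = Δθ/dt₁ = 0.3927
distance = √((0−-4.5)² + (1−1)²) = 4.5000; v₂ = distance/dt₂ = 9.0000

ω₁ = 0.3927, v₂ = 9.0000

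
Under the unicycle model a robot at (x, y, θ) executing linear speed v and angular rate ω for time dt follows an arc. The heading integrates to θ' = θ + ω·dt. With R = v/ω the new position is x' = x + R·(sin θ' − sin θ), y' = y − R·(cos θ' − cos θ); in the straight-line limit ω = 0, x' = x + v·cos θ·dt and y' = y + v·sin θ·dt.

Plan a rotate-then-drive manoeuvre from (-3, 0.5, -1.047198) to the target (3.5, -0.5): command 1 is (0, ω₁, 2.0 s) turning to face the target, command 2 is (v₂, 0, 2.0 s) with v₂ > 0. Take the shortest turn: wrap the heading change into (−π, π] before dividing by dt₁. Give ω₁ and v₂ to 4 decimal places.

heading to target = atan2(-0.5−0.5, 3.5−-3) = -0.1526
Δθ = wrap(-0.1526 − -1.0472) = 0.8945; ω₁ = Δθ/dt₁ = 0.4473
distance = √((3.5−-3)² + (-0.5−0.5)²) = 6.5765; v₂ = distance/dt₂ = 3.2882

ω₁ = 0.4473, v₂ = 3.2882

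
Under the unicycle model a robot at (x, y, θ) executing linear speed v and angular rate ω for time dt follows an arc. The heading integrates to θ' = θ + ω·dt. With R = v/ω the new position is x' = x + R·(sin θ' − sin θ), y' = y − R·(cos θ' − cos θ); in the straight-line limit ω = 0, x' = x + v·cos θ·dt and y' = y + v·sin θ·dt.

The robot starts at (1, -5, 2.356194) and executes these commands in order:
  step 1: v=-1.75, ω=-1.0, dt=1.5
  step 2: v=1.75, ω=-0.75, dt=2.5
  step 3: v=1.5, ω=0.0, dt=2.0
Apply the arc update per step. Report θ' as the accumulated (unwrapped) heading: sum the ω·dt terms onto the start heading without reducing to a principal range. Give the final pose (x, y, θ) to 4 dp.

step 1: θ'=0.8562 (R=1.7500) → pose (1.0844, -7.3842, 0.8562)
step 2: θ'=-1.0188 (R=-2.3333) → pose (4.8337, -7.6898, -1.0188)
step 3: θ'=-1.0188 (straight) → pose (6.4069, -10.2442, -1.0188)

(6.4069, -10.2442, -1.0188)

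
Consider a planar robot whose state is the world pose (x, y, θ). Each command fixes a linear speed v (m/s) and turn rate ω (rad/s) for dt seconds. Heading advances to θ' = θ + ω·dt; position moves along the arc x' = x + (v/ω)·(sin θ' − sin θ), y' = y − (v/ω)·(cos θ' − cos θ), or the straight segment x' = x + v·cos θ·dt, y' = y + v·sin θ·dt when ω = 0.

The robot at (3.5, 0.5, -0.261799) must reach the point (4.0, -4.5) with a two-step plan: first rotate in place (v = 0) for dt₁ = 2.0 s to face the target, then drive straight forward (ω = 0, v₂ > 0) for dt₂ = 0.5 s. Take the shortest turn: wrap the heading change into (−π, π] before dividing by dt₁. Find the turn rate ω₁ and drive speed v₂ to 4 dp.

heading to target = atan2(-4.5−0.5, 4−3.5) = -1.4711
Δθ = wrap(-1.4711 − -0.2618) = -1.2093; ω₁ = Δθ/dt₁ = -0.6047
distance = √((4−3.5)² + (-4.5−0.5)²) = 5.0249; v₂ = distance/dt₂ = 10.0499

ω₁ = -0.6047, v₂ = 10.0499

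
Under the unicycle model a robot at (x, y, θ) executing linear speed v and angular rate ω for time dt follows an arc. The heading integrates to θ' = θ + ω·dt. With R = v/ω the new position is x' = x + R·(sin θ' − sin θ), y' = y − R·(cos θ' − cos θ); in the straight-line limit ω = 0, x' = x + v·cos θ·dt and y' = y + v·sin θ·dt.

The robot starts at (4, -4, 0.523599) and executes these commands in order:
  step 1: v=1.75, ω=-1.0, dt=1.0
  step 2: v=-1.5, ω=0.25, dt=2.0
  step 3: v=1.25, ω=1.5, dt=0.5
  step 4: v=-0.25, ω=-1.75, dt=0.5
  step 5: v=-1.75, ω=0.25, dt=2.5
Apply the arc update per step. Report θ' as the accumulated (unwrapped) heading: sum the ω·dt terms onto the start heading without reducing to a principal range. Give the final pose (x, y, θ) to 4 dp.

(-0.9758, -3.9988, 0.5236)

step 1: θ'=-0.4764 (R=-1.7500) → pose (5.6775, -3.9604, -0.4764)
step 2: θ'=0.0236 (R=-6.0000) → pose (2.7844, -3.2940, 0.0236)
step 3: θ'=0.7736 (R=0.8333) → pose (3.3470, -3.0570, 0.7736)
step 4: θ'=-0.1014 (R=0.1429) → pose (3.2328, -3.0970, -0.1014)
step 5: θ'=0.5236 (R=-7.0000) → pose (-0.9758, -3.9988, 0.5236)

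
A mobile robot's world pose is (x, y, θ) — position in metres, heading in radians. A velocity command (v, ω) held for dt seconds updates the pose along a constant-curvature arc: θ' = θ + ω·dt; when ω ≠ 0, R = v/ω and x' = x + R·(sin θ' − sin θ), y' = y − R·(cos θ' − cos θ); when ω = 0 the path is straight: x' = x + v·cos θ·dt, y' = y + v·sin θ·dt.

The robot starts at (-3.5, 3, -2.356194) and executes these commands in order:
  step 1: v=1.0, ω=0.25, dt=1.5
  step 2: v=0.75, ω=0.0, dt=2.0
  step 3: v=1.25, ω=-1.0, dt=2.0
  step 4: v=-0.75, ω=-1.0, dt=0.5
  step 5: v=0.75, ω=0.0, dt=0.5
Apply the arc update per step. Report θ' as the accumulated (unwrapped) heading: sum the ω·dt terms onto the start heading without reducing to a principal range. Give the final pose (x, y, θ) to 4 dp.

step 1: θ'=-1.9812 (R=4.0000) → pose (-4.3394, 1.7675, -1.9812)
step 2: θ'=-1.9812 (straight) → pose (-4.9379, 0.3920, -1.9812)
step 3: θ'=-3.9812 (R=-1.2500) → pose (-7.0146, 0.0560, -3.9812)
step 4: θ'=-4.4812 (R=0.7500) → pose (-6.8428, -0.2729, -4.4812)
step 5: θ'=-4.4812 (straight) → pose (-6.9287, 0.0921, -4.4812)

(-6.9287, 0.0921, -4.4812)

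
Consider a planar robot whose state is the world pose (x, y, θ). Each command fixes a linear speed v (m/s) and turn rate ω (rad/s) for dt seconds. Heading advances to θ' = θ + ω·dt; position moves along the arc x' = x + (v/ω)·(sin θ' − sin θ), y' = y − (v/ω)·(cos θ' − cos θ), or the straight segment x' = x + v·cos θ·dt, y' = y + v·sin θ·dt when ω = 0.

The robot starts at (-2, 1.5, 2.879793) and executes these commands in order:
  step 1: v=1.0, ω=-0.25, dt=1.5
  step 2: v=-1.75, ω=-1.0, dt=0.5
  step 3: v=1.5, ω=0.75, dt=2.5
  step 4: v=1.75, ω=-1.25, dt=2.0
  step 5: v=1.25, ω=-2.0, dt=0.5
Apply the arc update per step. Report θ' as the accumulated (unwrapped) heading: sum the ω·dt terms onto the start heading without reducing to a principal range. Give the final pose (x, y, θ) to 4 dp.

step 1: θ'=2.5048 (R=-4.0000) → pose (-3.3432, 2.1477, 2.5048)
step 2: θ'=2.0048 (R=1.7500) → pose (-2.7961, 1.4766, 2.0048)
step 3: θ'=3.8798 (R=2.0000) → pose (-5.9566, 2.1149, 3.8798)
step 4: θ'=1.3798 (R=-1.4000) → pose (-8.2732, 3.4163, 1.3798)
step 5: θ'=0.3798 (R=-0.6250) → pose (-7.8913, 3.8781, 0.3798)

(-7.8913, 3.8781, 0.3798)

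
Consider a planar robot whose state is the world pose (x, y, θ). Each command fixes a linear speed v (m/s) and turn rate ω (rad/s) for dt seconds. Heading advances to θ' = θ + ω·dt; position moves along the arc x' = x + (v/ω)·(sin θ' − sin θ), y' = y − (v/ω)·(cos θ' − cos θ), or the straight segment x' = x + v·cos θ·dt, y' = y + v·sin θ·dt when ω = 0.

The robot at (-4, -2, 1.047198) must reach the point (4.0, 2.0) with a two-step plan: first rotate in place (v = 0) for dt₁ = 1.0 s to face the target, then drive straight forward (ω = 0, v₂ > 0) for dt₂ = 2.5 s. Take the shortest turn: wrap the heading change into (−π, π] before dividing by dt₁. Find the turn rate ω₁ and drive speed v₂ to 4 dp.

ω₁ = -0.5836, v₂ = 3.5777

heading to target = atan2(2−-2, 4−-4) = 0.4636
Δθ = wrap(0.4636 − 1.0472) = -0.5836; ω₁ = Δθ/dt₁ = -0.5836
distance = √((4−-4)² + (2−-2)²) = 8.9443; v₂ = distance/dt₂ = 3.5777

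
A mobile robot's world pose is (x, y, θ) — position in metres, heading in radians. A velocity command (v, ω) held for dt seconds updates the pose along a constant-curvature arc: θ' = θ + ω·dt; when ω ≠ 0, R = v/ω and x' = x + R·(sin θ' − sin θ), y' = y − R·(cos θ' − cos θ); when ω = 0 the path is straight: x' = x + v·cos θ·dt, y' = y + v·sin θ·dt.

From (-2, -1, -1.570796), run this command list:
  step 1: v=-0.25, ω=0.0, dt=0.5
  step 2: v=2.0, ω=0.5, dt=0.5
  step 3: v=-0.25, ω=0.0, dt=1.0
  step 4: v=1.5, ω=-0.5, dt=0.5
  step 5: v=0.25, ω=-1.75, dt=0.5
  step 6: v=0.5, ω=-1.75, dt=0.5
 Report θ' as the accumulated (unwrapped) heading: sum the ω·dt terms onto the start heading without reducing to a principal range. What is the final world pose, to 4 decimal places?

(-2.1296, -2.5361, -3.3208)

step 1: θ'=-1.5708 (straight) → pose (-2.0000, -0.8750, -1.5708)
step 2: θ'=-1.3208 (R=4.0000) → pose (-1.8756, -1.8646, -1.3208)
step 3: θ'=-1.3208 (straight) → pose (-1.9375, -1.6224, -1.3208)
step 4: θ'=-1.5708 (R=-3.0000) → pose (-1.8442, -2.3646, -1.5708)
step 5: θ'=-2.4458 (R=-0.1429) → pose (-1.8955, -2.4742, -2.4458)
step 6: θ'=-3.3208 (R=-0.2857) → pose (-2.1296, -2.5361, -3.3208)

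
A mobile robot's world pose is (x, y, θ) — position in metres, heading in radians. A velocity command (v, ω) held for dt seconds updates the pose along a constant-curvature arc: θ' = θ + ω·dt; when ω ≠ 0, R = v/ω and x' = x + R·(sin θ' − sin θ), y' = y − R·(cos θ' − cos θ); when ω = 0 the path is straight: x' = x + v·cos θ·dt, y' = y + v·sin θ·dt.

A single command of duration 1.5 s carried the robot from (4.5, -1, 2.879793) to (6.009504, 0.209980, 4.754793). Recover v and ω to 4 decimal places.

v = -1.5000, ω = 1.2500

Δθ = 4.754793 − 2.879793 = 1.875000
ω = Δθ/dt = 1.875000/1.5 = 1.2500
R = Δx/(sin θ' − sin θ) = -1.2000
v = R·ω = -1.2000·1.2500 = -1.5000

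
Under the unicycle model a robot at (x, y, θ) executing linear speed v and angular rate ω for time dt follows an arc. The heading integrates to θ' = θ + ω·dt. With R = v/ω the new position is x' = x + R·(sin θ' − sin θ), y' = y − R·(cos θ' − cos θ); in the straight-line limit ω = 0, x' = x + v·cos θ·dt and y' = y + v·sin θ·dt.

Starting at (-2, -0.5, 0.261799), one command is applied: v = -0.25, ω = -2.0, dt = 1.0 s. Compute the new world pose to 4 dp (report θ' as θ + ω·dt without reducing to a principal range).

θ' = 0.2618 + -2.0·1.0 = -1.7382
R = v/ω = -0.25/-2.0 = 0.1250
x' = -2 + 0.1250·(sin -1.7382 − sin 0.2618) = -2.1556
y' = -0.5 − 0.1250·(cos -1.7382 − cos 0.2618) = -0.3584

(-2.1556, -0.3584, -1.7382)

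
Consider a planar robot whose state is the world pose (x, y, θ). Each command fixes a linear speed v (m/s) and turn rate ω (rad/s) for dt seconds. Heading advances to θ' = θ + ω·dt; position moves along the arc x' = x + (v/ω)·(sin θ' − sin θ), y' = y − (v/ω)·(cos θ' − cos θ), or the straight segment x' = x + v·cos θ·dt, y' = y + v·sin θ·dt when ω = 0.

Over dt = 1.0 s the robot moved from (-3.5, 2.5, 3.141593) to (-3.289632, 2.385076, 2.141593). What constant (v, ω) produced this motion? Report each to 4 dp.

Δθ = 2.141593 − 3.141593 = -1.000000
ω = Δθ/dt = -1.000000/1.0 = -1.0000
R = Δx/(sin θ' − sin θ) = 0.2500
v = R·ω = 0.2500·-1.0000 = -0.2500

v = -0.2500, ω = -1.0000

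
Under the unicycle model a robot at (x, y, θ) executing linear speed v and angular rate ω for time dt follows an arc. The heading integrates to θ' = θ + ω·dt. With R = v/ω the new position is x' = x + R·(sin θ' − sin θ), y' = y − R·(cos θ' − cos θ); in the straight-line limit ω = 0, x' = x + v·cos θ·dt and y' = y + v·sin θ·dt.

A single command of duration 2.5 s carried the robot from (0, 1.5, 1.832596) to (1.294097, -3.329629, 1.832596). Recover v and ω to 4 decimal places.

v = -2.0000, ω = 0.0000

Δθ = 1.832596 − 1.832596 = 0.000000
ω = Δθ/dt = 0.000000/2.5 = 0.0000
ω = 0 → v = (Δx·cos θ + Δy·sin θ)/dt = -2.0000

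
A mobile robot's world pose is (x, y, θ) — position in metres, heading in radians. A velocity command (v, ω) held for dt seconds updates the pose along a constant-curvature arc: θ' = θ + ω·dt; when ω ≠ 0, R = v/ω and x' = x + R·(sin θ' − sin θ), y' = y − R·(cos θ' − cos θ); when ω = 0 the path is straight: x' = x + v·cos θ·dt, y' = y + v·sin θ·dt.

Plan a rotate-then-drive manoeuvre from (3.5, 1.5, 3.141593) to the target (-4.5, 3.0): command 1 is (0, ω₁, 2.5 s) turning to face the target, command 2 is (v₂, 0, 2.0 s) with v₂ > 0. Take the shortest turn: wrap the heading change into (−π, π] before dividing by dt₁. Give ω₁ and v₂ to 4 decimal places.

ω₁ = -0.0741, v₂ = 4.0697

heading to target = atan2(3−1.5, -4.5−3.5) = 2.9562
Δθ = wrap(2.9562 − 3.1416) = -0.1853; ω₁ = Δθ/dt₁ = -0.0741
distance = √((-4.5−3.5)² + (3−1.5)²) = 8.1394; v₂ = distance/dt₂ = 4.0697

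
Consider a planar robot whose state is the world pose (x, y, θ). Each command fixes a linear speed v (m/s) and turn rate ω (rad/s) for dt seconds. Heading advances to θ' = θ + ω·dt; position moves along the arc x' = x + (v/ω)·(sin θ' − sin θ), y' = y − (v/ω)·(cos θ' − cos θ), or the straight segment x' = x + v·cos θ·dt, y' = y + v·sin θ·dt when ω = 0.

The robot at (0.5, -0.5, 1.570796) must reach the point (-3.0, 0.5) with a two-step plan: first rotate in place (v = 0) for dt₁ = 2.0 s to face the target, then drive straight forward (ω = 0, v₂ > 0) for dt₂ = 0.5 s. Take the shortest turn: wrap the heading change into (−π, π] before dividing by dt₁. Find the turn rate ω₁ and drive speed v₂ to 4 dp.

ω₁ = 0.6462, v₂ = 7.2801

heading to target = atan2(0.5−-0.5, -3−0.5) = 2.8633
Δθ = wrap(2.8633 − 1.5708) = 1.2925; ω₁ = Δθ/dt₁ = 0.6462
distance = √((-3−0.5)² + (0.5−-0.5)²) = 3.6401; v₂ = distance/dt₂ = 7.2801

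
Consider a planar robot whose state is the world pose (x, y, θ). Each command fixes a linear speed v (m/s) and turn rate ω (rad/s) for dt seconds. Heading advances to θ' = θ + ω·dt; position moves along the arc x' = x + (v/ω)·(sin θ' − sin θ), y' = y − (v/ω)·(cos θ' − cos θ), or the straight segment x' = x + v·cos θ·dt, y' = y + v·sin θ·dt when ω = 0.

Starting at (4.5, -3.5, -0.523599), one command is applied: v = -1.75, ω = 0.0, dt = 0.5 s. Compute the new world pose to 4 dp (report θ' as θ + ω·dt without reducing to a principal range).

θ' = -0.5236 + 0.0·0.5 = -0.5236
ω = 0 → straight: x' = 4.5 + -1.75·cos(-0.5236)·0.5 = 3.7422
y' = -3.5 + -1.75·sin(-0.5236)·0.5 = -3.0625

(3.7422, -3.0625, -0.5236)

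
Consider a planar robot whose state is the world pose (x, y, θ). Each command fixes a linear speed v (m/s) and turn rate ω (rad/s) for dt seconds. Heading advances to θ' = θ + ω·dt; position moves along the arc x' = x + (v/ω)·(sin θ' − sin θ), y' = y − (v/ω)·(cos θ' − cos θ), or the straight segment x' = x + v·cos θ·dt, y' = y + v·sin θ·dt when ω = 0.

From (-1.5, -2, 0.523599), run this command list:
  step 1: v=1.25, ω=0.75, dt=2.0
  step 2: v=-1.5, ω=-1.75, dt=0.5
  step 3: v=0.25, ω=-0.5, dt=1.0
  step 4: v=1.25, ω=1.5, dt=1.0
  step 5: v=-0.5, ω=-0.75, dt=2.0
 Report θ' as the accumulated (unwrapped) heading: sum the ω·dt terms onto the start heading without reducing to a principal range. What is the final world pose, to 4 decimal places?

step 1: θ'=2.0236 (R=1.6667) → pose (-0.8346, 0.1725, 2.0236)
step 2: θ'=1.1486 (R=0.8571) → pose (-0.8235, -0.5537, 1.1486)
step 3: θ'=0.6486 (R=-0.5000) → pose (-0.6695, -0.3601, 0.6486)
step 4: θ'=2.1486 (R=0.8333) → pose (-0.4748, 0.7591, 2.1486)
step 5: θ'=0.6486 (R=0.6667) → pose (-0.6305, -0.1363, 0.6486)

(-0.6305, -0.1363, 0.6486)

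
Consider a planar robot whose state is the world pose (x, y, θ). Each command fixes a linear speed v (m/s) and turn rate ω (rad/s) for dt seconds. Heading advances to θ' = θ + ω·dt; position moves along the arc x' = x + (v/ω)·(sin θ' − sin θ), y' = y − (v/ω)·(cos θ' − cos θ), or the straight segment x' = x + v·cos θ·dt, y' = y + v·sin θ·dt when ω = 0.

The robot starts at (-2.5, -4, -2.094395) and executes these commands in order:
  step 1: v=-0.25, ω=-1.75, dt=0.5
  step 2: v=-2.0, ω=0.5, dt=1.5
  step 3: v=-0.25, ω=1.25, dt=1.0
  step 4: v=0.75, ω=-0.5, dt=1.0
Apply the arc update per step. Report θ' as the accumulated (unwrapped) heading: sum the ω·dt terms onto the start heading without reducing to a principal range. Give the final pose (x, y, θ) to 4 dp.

(0.3626, -2.8690, -1.4694)

step 1: θ'=-2.9694 (R=0.1429) → pose (-2.4008, -3.9307, -2.9694)
step 2: θ'=-2.2194 (R=-4.0000) → pose (0.1016, -2.4061, -2.2194)
step 3: θ'=-0.9694 (R=-0.2000) → pose (0.1071, -2.1721, -0.9694)
step 4: θ'=-1.4694 (R=-1.5000) → pose (0.3626, -2.8690, -1.4694)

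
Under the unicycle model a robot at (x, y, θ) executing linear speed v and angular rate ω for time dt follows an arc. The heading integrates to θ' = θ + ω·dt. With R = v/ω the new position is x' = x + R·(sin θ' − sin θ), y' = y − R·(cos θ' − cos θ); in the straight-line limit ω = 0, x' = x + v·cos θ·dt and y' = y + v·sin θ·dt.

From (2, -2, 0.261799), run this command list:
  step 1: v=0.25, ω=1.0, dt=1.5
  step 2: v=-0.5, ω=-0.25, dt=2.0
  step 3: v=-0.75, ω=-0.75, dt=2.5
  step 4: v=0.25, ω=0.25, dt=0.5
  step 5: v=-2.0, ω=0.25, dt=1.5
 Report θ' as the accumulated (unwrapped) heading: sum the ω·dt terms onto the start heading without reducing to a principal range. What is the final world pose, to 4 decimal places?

(-2.1479, -2.3947, -0.1132)

step 1: θ'=1.7618 (R=0.2500) → pose (2.1807, -1.7111, 1.7618)
step 2: θ'=1.2618 (R=2.0000) → pose (2.1224, -2.6990, 1.2618)
step 3: θ'=-0.6132 (R=1.0000) → pose (0.5943, -3.2127, -0.6132)
step 4: θ'=-0.4882 (R=1.0000) → pose (0.7007, -3.2780, -0.4882)
step 5: θ'=-0.1132 (R=-8.0000) → pose (-2.1479, -2.3947, -0.1132)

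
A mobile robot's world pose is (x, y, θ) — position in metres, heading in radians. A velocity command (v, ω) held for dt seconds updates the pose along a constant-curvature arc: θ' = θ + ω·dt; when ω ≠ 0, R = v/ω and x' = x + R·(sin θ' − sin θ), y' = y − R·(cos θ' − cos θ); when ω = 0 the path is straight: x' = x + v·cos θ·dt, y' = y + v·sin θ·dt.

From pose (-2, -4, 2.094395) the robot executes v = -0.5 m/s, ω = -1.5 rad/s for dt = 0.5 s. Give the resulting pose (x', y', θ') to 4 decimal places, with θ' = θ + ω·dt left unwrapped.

(-1.9638, -4.2415, 1.3444)

θ' = 2.0944 + -1.5·0.5 = 1.3444
R = v/ω = -0.5/-1.5 = 0.3333
x' = -2 + 0.3333·(sin 1.3444 − sin 2.0944) = -1.9638
y' = -4 − 0.3333·(cos 1.3444 − cos 2.0944) = -4.2415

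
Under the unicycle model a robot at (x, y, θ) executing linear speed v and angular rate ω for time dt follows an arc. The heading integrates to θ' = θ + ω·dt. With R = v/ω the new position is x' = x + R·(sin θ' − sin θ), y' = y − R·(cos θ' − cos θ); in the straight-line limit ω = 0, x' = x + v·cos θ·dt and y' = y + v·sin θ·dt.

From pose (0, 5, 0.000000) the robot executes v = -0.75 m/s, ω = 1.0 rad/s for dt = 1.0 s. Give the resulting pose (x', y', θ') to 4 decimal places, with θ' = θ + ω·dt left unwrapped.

θ' = 0.0000 + 1.0·1.0 = 1.0000
R = v/ω = -0.75/1.0 = -0.7500
x' = 0 + -0.7500·(sin 1.0000 − sin 0.0000) = -0.6311
y' = 5 − -0.7500·(cos 1.0000 − cos 0.0000) = 4.6552

(-0.6311, 4.6552, 1.0000)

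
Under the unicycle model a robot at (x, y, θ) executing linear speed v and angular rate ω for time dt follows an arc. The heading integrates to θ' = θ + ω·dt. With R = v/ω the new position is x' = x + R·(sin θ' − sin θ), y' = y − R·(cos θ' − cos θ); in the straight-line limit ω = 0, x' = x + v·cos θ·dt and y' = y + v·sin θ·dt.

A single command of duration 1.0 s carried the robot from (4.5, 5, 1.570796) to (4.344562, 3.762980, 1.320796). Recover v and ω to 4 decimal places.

Δθ = 1.320796 − 1.570796 = -0.250000
ω = Δθ/dt = -0.250000/1.0 = -0.2500
R = −Δy/(cos θ' − cos θ) = 5.0000
v = R·ω = 5.0000·-0.2500 = -1.2500

v = -1.2500, ω = -0.2500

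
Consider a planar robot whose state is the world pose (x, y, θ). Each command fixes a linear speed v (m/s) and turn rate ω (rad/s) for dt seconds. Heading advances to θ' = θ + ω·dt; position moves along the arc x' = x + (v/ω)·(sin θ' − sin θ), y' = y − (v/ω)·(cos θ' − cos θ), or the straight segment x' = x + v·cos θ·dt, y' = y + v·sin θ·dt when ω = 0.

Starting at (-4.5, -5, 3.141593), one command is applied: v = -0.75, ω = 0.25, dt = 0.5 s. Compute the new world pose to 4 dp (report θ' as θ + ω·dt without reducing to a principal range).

θ' = 3.1416 + 0.25·0.5 = 3.2666
R = v/ω = -0.75/0.25 = -3.0000
x' = -4.5 + -3.0000·(sin 3.2666 − sin 3.1416) = -4.1260
y' = -5 − -3.0000·(cos 3.2666 − cos 3.1416) = -4.9766

(-4.1260, -4.9766, 3.2666)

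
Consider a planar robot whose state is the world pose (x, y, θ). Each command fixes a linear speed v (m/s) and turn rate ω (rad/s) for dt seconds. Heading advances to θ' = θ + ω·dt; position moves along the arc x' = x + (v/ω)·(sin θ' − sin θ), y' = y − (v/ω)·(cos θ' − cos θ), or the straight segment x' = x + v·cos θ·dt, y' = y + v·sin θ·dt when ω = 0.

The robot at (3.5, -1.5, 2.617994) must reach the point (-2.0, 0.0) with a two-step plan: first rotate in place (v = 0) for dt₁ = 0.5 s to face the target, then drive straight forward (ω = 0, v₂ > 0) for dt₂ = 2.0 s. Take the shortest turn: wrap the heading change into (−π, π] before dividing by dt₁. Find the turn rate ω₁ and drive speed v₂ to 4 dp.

ω₁ = 0.5147, v₂ = 2.8504

heading to target = atan2(0−-1.5, -2−3.5) = 2.8753
Δθ = wrap(2.8753 − 2.6180) = 0.2573; ω₁ = Δθ/dt₁ = 0.5147
distance = √((-2−3.5)² + (0−-1.5)²) = 5.7009; v₂ = distance/dt₂ = 2.8504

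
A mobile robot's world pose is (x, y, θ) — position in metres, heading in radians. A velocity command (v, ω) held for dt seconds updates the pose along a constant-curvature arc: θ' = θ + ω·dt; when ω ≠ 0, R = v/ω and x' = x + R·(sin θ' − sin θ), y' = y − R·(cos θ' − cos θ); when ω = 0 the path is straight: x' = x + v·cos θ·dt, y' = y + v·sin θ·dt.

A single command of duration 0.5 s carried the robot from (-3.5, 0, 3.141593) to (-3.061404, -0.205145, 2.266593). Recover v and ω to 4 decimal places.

Δθ = 2.266593 − 3.141593 = -0.875000
ω = Δθ/dt = -0.875000/0.5 = -1.7500
R = Δx/(sin θ' − sin θ) = 0.5714
v = R·ω = 0.5714·-1.7500 = -1.0000

v = -1.0000, ω = -1.7500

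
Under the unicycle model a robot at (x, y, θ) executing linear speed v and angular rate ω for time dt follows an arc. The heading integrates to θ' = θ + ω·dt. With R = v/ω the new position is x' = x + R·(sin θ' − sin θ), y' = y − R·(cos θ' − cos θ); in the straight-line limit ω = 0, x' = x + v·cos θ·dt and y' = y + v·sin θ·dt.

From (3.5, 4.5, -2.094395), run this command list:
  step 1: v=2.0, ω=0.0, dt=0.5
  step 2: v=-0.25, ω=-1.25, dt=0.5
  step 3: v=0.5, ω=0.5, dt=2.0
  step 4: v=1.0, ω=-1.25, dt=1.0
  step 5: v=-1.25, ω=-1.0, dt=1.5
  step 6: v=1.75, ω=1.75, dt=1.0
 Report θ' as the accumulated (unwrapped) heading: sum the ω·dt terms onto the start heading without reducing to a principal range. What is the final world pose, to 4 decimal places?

(1.9050, 2.0234, -2.7194)

step 1: θ'=-2.0944 (straight) → pose (3.0000, 3.6340, -2.0944)
step 2: θ'=-2.7194 (R=0.2000) → pose (3.0913, 3.7164, -2.7194)
step 3: θ'=-1.7194 (R=1.0000) → pose (2.5120, 2.9523, -1.7194)
step 4: θ'=-2.9694 (R=-0.8000) → pose (1.8579, 2.2825, -2.9694)
step 5: θ'=-4.4694 (R=1.2500) → pose (3.2854, 1.3518, -4.4694)
step 6: θ'=-2.7194 (R=1.0000) → pose (1.9050, 2.0234, -2.7194)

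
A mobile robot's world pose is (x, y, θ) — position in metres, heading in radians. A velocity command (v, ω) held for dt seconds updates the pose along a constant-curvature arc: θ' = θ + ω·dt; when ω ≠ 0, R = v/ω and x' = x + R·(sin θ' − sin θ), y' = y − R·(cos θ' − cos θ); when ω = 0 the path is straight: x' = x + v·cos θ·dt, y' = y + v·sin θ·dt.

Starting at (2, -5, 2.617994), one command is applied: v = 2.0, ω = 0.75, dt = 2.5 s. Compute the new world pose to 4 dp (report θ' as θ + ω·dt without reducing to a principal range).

(-1.9361, -6.7290, 4.4930)

θ' = 2.6180 + 0.75·2.5 = 4.4930
R = v/ω = 2.0/0.75 = 2.6667
x' = 2 + 2.6667·(sin 4.4930 − sin 2.6180) = -1.9361
y' = -5 − 2.6667·(cos 4.4930 − cos 2.6180) = -6.7290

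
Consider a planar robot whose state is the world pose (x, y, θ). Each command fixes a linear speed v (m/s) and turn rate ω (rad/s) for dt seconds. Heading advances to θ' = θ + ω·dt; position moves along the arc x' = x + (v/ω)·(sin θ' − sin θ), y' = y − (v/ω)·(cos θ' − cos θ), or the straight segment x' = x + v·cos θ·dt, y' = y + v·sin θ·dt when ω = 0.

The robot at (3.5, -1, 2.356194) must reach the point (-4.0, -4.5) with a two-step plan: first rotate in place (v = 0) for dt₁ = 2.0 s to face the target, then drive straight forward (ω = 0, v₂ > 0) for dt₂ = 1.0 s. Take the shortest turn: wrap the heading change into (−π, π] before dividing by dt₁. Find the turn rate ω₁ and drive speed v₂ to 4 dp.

ω₁ = 0.6110, v₂ = 8.2765

heading to target = atan2(-4.5−-1, -4−3.5) = -2.7050
Δθ = wrap(-2.7050 − 2.3562) = 1.2220; ω₁ = Δθ/dt₁ = 0.6110
distance = √((-4−3.5)² + (-4.5−-1)²) = 8.2765; v₂ = distance/dt₂ = 8.2765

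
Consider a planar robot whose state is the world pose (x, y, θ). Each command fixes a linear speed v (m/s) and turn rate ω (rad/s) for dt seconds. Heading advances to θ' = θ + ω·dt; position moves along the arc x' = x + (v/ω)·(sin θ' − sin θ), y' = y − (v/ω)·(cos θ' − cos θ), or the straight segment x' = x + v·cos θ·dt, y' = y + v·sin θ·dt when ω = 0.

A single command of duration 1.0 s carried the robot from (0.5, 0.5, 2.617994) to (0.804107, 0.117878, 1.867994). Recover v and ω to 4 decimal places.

v = -0.5000, ω = -0.7500

Δθ = 1.867994 − 2.617994 = -0.750000
ω = Δθ/dt = -0.750000/1.0 = -0.7500
R = −Δy/(cos θ' − cos θ) = 0.6667
v = R·ω = 0.6667·-0.7500 = -0.5000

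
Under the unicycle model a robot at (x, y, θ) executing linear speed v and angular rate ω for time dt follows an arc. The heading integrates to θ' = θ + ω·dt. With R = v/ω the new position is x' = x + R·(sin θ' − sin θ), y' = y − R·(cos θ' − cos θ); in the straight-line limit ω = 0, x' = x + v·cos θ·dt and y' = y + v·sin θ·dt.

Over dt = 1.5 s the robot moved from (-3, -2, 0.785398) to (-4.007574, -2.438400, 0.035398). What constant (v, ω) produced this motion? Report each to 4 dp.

Δθ = 0.035398 − 0.785398 = -0.750000
ω = Δθ/dt = -0.750000/1.5 = -0.5000
R = Δx/(sin θ' − sin θ) = 1.5000
v = R·ω = 1.5000·-0.5000 = -0.7500

v = -0.7500, ω = -0.5000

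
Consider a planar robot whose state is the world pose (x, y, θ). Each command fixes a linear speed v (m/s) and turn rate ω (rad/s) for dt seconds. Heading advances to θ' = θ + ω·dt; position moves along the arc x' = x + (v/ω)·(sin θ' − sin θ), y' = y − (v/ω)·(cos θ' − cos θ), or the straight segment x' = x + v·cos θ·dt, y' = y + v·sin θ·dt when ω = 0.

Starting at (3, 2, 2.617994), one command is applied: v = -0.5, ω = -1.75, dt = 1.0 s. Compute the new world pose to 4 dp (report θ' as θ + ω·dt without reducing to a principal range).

θ' = 2.6180 + -1.75·1.0 = 0.8680
R = v/ω = -0.5/-1.75 = 0.2857
x' = 3 + 0.2857·(sin 0.8680 − sin 2.6180) = 3.0752
y' = 2 − 0.2857·(cos 0.8680 − cos 2.6180) = 1.5679

(3.0752, 1.5679, 0.8680)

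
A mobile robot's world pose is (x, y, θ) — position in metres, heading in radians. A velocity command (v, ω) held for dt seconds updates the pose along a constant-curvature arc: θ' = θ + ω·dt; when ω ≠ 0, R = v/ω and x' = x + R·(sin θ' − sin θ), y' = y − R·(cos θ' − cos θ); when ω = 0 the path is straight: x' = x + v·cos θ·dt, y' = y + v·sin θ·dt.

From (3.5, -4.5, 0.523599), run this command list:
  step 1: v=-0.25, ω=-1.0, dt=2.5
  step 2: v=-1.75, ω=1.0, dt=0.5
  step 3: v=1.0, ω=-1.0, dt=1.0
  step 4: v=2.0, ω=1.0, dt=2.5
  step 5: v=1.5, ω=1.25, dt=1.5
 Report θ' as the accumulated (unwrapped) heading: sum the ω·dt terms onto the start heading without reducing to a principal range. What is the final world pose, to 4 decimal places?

(5.2905, -6.1975, 1.8986)

step 1: θ'=-1.9764 (R=0.2500) → pose (3.1453, -4.1849, -1.9764)
step 2: θ'=-1.4764 (R=-1.7500) → pose (3.2795, -3.3294, -1.4764)
step 3: θ'=-2.4764 (R=-1.0000) → pose (2.9011, -4.2105, -2.4764)
step 4: θ'=0.0236 (R=2.0000) → pose (4.1828, -7.7835, 0.0236)
step 5: θ'=1.8986 (R=1.2000) → pose (5.2905, -6.1975, 1.8986)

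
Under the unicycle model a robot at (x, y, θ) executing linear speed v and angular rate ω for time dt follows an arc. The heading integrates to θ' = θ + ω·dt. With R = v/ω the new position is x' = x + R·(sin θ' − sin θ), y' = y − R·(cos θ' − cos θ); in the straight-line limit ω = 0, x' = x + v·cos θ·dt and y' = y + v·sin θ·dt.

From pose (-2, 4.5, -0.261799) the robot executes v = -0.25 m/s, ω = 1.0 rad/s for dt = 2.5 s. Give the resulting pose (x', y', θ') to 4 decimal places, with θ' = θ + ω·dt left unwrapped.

(-2.2611, 4.1038, 2.2382)

θ' = -0.2618 + 1.0·2.5 = 2.2382
R = v/ω = -0.25/1.0 = -0.2500
x' = -2 + -0.2500·(sin 2.2382 − sin -0.2618) = -2.2611
y' = 4.5 − -0.2500·(cos 2.2382 − cos -0.2618) = 4.1038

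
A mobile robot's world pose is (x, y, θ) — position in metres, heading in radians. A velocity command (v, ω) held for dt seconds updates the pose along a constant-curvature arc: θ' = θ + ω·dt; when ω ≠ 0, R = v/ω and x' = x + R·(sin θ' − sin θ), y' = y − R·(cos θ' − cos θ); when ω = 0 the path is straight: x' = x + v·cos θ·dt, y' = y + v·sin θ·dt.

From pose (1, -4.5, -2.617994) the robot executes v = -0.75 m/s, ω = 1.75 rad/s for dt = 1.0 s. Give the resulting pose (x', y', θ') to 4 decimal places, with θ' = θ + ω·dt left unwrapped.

(1.1127, -3.8518, -0.8680)

θ' = -2.6180 + 1.75·1.0 = -0.8680
R = v/ω = -0.75/1.75 = -0.4286
x' = 1 + -0.4286·(sin -0.8680 − sin -2.6180) = 1.1127
y' = -4.5 − -0.4286·(cos -0.8680 − cos -2.6180) = -3.8518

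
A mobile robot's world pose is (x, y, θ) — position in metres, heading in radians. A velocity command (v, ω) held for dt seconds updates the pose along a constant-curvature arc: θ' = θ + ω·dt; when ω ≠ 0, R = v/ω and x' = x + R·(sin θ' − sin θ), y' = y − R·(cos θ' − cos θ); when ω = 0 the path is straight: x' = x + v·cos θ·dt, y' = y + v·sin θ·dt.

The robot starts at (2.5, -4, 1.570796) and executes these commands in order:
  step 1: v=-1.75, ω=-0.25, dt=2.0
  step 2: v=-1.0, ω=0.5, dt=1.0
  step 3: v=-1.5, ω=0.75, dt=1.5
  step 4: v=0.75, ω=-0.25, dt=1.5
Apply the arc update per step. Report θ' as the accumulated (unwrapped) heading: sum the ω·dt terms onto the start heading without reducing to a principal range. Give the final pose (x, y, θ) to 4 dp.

step 1: θ'=1.0708 (R=7.0000) → pose (1.6431, -7.3560, 1.0708)
step 2: θ'=1.5708 (R=-2.0000) → pose (1.3982, -8.3148, 1.5708)
step 3: θ'=2.6958 (R=-2.0000) → pose (2.5359, -10.1194, 2.6958)
step 4: θ'=2.3208 (R=-3.0000) → pose (1.6344, -9.4575, 2.3208)

(1.6344, -9.4575, 2.3208)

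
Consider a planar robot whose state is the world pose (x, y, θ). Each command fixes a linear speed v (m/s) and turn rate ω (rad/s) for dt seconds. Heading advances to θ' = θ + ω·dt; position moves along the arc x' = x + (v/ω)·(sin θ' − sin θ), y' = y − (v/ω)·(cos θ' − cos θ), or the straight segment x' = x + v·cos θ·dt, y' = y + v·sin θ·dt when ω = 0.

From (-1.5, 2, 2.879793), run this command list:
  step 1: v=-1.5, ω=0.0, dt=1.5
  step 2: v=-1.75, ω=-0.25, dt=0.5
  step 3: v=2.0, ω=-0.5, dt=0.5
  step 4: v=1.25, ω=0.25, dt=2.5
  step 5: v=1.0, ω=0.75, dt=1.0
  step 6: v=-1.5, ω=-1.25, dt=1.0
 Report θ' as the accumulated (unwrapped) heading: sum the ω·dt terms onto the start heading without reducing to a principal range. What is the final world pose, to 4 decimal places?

(-1.7993, 2.4188, 2.6298)

step 1: θ'=2.8798 (straight) → pose (0.6733, 1.4177, 2.8798)
step 2: θ'=2.7548 (R=7.0000) → pose (1.5022, 1.1390, 2.7548)
step 3: θ'=2.5048 (R=-4.0000) → pose (0.6326, 1.6275, 2.5048)
step 4: θ'=3.1298 (R=5.0000) → pose (-2.2815, 2.6071, 3.1298)
step 5: θ'=3.8798 (R=1.3333) → pose (-3.1946, 2.2601, 3.8798)
step 6: θ'=2.6298 (R=1.2000) → pose (-1.7993, 2.4188, 2.6298)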